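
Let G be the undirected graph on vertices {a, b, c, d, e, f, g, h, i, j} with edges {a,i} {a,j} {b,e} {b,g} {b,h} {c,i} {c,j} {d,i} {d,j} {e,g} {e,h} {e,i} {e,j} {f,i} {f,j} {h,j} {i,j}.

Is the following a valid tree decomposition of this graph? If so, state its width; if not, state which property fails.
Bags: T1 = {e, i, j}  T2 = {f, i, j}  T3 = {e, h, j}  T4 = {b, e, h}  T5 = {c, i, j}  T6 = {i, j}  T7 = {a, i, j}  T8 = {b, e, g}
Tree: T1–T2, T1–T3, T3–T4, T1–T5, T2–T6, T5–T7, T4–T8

A tree decomposition must satisfy three properties: every vertex lies in some bag; for every edge, both endpoints lie together in some bag; and for every vertex, the bags containing it form a connected subtree. Here vertex d appears in no bag, so the decomposition is invalid.

No — vertex d appears in no bag.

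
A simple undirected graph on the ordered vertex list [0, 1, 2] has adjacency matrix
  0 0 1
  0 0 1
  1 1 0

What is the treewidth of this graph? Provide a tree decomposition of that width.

The largest bag has 2 vertices, giving width 1; this decomposition certifies tw(G) ≤ 1. G has an edge, so its treewidth is at least 1. Hence tw(G) = 1 exactly.

Treewidth 1.
One such decomposition:
Bags: B1 = {0, 2}  B2 = {1, 2}
Tree: B1–B2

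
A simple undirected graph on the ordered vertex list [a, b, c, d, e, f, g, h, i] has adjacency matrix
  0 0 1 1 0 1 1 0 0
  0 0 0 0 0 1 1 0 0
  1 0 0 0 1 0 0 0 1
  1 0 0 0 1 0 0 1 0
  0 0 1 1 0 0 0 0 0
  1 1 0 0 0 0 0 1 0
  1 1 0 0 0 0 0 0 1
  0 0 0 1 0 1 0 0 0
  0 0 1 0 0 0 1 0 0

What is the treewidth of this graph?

3

A width-3 tree decomposition is:
Bags: B1 = {b, f, g, h}  B2 = {a, f, g, h}  B3 = {a, d, g, h}  B4 = {a, d, g, i}  B5 = {a, c, d, i}  B6 = {c, d, e, i}
Tree: B1–B2, B2–B3, B3–B4, B4–B5, B5–B6
Every bag has size at most 4, so the width is 4 − 1 = 3 and tw(G) ≤ 3. For the lower bound: the 4 vertex sets {b,f,h}, {g}, {a}, {c,d,e,i} are disjoint, each induces a connected subgraph, and every pair is joined by at least one edge of G. Contracting each set to a single vertex therefore yields K_{4} as a minor, and since treewidth is minor-monotone, tw(G) ≥ tw(K_{4}) = 3. Hence tw(G) = 3 exactly.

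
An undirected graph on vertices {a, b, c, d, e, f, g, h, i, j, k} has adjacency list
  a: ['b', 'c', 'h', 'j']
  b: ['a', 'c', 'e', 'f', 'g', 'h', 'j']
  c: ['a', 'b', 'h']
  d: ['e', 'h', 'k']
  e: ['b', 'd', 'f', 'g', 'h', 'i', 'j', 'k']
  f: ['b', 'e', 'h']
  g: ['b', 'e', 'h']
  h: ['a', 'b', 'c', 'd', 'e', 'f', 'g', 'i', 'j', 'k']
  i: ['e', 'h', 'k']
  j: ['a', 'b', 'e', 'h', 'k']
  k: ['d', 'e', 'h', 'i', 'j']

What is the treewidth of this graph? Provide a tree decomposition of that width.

Treewidth 3.
One such decomposition:
Bags: B1 = {b, e, g, h}  B2 = {b, e, h, j}  B3 = {e, h, j, k}  B4 = {d, e, h, k}  B5 = {b, e, f, h}  B6 = {a, b, h, j}  B7 = {e, h, i, k}  B8 = {a, b, c, h}
Tree: B1–B2, B2–B3, B3–B4, B1–B5, B2–B6, B3–B7, B6–B8

Each bag holds 4 vertices, so the decomposition has width 3, which upper-bounds the treewidth. Conversely, {b, e, g, h} is a clique of size 4, and the vertices of any clique must share a bag in every tree decomposition; so some bag has ≥ 4 vertices and tw(G) ≥ 3. Combining the bounds, tw(G) = 3.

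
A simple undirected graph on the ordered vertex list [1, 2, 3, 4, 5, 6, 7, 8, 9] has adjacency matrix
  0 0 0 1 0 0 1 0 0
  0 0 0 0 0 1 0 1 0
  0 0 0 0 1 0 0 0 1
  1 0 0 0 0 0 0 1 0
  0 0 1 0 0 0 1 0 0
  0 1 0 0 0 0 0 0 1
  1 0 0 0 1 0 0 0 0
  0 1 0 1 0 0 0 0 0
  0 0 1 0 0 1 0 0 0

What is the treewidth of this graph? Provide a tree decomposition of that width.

Treewidth 2.
One such decomposition:
Bags: B1 = {2, 4, 8}  B2 = {1, 2, 4}  B3 = {1, 2, 7}  B4 = {2, 5, 7}  B5 = {2, 3, 5}  B6 = {2, 3, 9}  B7 = {2, 6, 9}
Tree: B1–B2, B2–B3, B3–B4, B4–B5, B5–B6, B6–B7

Each bag holds 3 vertices, so the decomposition has width 2, which upper-bounds the treewidth. Since 2–8–4–1–7–5–3–9–6–2 is a cycle in G, G is not acyclic. Forests are exactly the graphs of treewidth ≤ 1, so tw(G) ≥ 2. Therefore the treewidth is 2.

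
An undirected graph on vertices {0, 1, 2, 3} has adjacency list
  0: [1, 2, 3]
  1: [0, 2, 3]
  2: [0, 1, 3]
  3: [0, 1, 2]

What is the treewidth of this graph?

3

A width-3 tree decomposition is:
Bags: B1 = {0, 1, 2, 3}
Tree: (single bag)
A single bag containing all 4 vertices is trivially a valid decomposition of width 3. For the lower bound, the 4 vertices {0, 1, 2, 3} are pairwise adjacent, and any tree decomposition puts a clique entirely inside one bag — forcing width ≥ 3. Combining the bounds, tw(G) = 3.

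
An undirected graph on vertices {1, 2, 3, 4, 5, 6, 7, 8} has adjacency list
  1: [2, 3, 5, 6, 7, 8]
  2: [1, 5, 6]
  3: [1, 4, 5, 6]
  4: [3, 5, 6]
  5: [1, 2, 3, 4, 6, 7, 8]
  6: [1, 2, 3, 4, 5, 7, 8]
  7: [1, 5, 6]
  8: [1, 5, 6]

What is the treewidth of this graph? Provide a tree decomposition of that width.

Treewidth 3.
Bags: B1 = {3, 4, 5, 6}  B2 = {1, 3, 5, 6}  B3 = {1, 5, 6, 7}  B4 = {1, 2, 5, 6}  B5 = {1, 5, 6, 8}
Tree: B1–B2, B2–B3, B3–B4, B3–B5

Each bag holds 4 vertices, so the decomposition has width 3, which upper-bounds the treewidth. For the lower bound, the 4 vertices {1, 5, 6, 8} are pairwise adjacent, and any tree decomposition puts a clique entirely inside one bag — forcing width ≥ 3. Hence tw(G) = 3 exactly.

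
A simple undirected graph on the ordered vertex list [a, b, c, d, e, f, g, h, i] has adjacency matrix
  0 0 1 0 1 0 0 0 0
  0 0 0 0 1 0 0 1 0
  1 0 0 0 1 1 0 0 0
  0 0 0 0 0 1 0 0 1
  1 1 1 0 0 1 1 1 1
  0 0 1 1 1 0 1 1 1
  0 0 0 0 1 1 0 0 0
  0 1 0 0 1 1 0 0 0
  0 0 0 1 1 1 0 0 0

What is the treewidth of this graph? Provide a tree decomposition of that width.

Each bag holds 3 vertices, so the decomposition has width 2, which upper-bounds the treewidth. On the other hand G contains the 3-clique {d, f, i}. A clique must lie in a single bag of any decomposition, so no decomposition can have width below 2. The upper and lower bounds meet at 2, so that is the treewidth.

Treewidth 2.
One optimal decomposition is:
Bags: B1 = {e, f, i}  B2 = {c, e, f}  B3 = {e, f, g}  B4 = {e, f, h}  B5 = {a, c, e}  B6 = {b, e, h}  B7 = {d, f, i}
Tree: B1–B2, B1–B3, B3–B4, B2–B5, B4–B6, B1–B7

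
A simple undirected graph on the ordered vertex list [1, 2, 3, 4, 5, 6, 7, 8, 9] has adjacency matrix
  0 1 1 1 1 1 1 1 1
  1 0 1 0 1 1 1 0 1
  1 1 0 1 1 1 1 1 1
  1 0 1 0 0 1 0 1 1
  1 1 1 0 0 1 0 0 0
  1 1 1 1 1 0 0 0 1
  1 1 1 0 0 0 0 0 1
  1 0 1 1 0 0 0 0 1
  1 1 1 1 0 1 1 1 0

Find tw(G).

A width-4 tree decomposition is:
Bags: B1 = {1, 2, 3, 6, 9}  B2 = {1, 3, 4, 6, 9}  B3 = {1, 2, 3, 5, 6}  B4 = {1, 2, 3, 7, 9}  B5 = {1, 3, 4, 8, 9}
Tree: B1–B2, B1–B3, B1–B4, B2–B5
Every bag has size at most 5, so the width is 5 − 1 = 4 and tw(G) ≤ 4. Conversely, {1, 3, 4, 8, 9} is a clique of size 5, and the vertices of any clique must share a bag in every tree decomposition; so some bag has ≥ 5 vertices and tw(G) ≥ 4. Combining the bounds, tw(G) = 4.

4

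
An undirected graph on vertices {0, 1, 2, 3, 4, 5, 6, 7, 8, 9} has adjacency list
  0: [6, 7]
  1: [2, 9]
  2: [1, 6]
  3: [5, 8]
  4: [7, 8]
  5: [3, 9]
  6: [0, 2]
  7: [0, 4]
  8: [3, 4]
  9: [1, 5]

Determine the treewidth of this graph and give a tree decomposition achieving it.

The largest bag has 3 vertices, giving width 2; this decomposition certifies tw(G) ≤ 2. The edges 2–6–0–7–4–8–3–5–9–1–2 form a cycle, so G is not a tree and its treewidth is at least 2. The upper and lower bounds meet at 2, so that is the treewidth.

Treewidth 2.
Bags: B1 = {0, 2, 6}  B2 = {0, 2, 7}  B3 = {2, 4, 7}  B4 = {2, 4, 8}  B5 = {2, 3, 8}  B6 = {2, 3, 5}  B7 = {2, 5, 9}  B8 = {1, 2, 9}
Tree: B1–B2, B2–B3, B3–B4, B4–B5, B5–B6, B6–B7, B7–B8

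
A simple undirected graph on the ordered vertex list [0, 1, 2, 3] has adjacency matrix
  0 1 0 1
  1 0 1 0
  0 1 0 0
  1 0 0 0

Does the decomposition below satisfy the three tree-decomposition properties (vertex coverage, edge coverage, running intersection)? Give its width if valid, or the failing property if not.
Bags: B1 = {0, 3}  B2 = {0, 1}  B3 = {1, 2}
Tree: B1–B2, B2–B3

Every vertex of G appears in some bag (union = {0, 1, 2, 3}); every edge is covered by a bag; and for each vertex v the set of bags containing v is connected in the bag tree. The decomposition is therefore valid. The largest bag has 2 vertices, so the width is 1.

Yes; width 1.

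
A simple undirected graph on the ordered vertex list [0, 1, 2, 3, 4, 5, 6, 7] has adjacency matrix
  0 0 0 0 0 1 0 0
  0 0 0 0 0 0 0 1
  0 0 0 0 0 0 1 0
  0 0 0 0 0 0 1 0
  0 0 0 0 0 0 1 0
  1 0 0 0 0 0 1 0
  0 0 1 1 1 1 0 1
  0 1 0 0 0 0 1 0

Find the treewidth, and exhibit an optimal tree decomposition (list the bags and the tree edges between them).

The largest bag has 2 vertices, giving width 1; this decomposition certifies tw(G) ≤ 1. G has an edge, so its treewidth is at least 1. The upper and lower bounds meet at 1, so that is the treewidth.

Treewidth 1.
Bags: B1 = {4, 6}  B2 = {2, 6}  B3 = {5, 6}  B4 = {0, 5}  B5 = {6, 7}  B6 = {1, 7}  B7 = {3, 6}
Tree: B1–B2, B1–B3, B3–B4, B1–B5, B5–B6, B2–B7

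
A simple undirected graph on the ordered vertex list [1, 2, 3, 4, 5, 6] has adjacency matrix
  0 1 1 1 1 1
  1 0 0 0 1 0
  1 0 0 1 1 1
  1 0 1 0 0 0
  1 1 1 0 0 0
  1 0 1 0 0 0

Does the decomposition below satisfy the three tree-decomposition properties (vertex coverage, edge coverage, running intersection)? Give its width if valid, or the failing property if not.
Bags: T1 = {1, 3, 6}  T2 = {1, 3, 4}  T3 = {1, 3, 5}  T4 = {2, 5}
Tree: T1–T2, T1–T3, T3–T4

No — edge (1,2) lies in no bag.

A tree decomposition must satisfy three properties: every vertex lies in some bag; for every edge, both endpoints lie together in some bag; and for every vertex, the bags containing it form a connected subtree. Here edge (1,2) lies in no bag, so the decomposition is invalid.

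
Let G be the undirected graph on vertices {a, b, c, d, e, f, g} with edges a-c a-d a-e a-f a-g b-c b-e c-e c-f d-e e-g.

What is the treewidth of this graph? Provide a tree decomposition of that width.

Treewidth 2.
Bags: B1 = {a, c, e}  B2 = {a, d, e}  B3 = {a, c, f}  B4 = {a, e, g}  B5 = {b, c, e}
Tree: B1–B2, B1–B3, B1–B4, B1–B5

The largest bag has 3 vertices, giving width 2; this decomposition certifies tw(G) ≤ 2. For the lower bound, the 3 vertices {a, d, e} are pairwise adjacent, and any tree decomposition puts a clique entirely inside one bag — forcing width ≥ 2. Combining the bounds, tw(G) = 2.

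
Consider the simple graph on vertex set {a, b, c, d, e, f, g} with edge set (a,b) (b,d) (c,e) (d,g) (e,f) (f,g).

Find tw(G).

1

A width-1 tree decomposition is:
Bags: B1 = {c, e}  B2 = {e, f}  B3 = {f, g}  B4 = {d, g}  B5 = {b, d}  B6 = {a, b}
Tree: B1–B2, B2–B3, B3–B4, B4–B5, B5–B6
The largest bag has 2 vertices, giving width 1; this decomposition certifies tw(G) ≤ 1. G has an edge, so its treewidth is at least 1. The upper and lower bounds meet at 1, so that is the treewidth.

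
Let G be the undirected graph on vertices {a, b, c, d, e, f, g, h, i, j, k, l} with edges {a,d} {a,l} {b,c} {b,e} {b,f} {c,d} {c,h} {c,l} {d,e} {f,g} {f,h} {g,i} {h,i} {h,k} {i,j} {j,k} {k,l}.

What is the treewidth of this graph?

3

A width-3 tree decomposition is:
Bags: B1 = {a, d, e, l}  B2 = {c, d, e, l}  B3 = {b, c, e, l}  B4 = {b, c, k, l}  B5 = {b, c, h, k}  B6 = {b, f, h, k}  B7 = {f, h, j, k}  B8 = {f, h, i, j}  B9 = {f, g, i, j}
Tree: B1–B2, B2–B3, B3–B4, B4–B5, B5–B6, B6–B7, B7–B8, B8–B9
The largest bag has 4 vertices, giving width 3; this decomposition certifies tw(G) ≤ 3. For the lower bound: the 4 vertex sets {a,d,e}, {l}, {c}, {b,f,h,k} are disjoint, each induces a connected subgraph, and every pair is joined by at least one edge of G. Contracting each set to a single vertex therefore yields K_{4} as a minor, and since treewidth is minor-monotone, tw(G) ≥ tw(K_{4}) = 3. Therefore the treewidth is 3.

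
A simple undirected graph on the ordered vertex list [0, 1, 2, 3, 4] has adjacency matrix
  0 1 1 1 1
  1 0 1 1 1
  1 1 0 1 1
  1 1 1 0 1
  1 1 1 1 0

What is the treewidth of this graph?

A width-4 tree decomposition is:
Bags: B1 = {0, 1, 2, 3, 4}
Tree: (single bag)
With just one bag of size 5, the width is 5 − 1 = 4, so tw(G) ≤ 4. For the lower bound, the 5 vertices {0, 1, 2, 3, 4} are pairwise adjacent, and any tree decomposition puts a clique entirely inside one bag — forcing width ≥ 4. Hence tw(G) = 4 exactly.

4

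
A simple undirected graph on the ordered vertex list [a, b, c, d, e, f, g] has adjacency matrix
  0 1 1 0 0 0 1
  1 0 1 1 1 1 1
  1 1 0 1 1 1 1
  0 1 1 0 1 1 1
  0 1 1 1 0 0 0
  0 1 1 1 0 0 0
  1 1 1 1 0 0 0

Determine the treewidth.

A width-3 tree decomposition is:
Bags: B1 = {b, c, d, e}  B2 = {b, c, d, g}  B3 = {a, b, c, g}  B4 = {b, c, d, f}
Tree: B1–B2, B2–B3, B1–B4
The largest bag has 4 vertices, giving width 3; this decomposition certifies tw(G) ≤ 3. Conversely, {b, c, d, g} is a clique of size 4, and the vertices of any clique must share a bag in every tree decomposition; so some bag has ≥ 4 vertices and tw(G) ≥ 3. Combining the bounds, tw(G) = 3.

3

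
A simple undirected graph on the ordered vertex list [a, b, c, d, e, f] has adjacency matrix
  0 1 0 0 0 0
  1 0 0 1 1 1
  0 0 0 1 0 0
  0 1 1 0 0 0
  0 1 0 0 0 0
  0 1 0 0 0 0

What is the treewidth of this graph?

1

A width-1 tree decomposition is:
Bags: B1 = {b, d}  B2 = {b, e}  B3 = {c, d}  B4 = {a, b}  B5 = {b, f}
Tree: B1–B2, B1–B3, B2–B4, B2–B5
Every bag has size at most 2, so the width is 2 − 1 = 1 and tw(G) ≤ 1. Any graph with an edge has treewidth ≥ 1, and G has the edge b–d. Combining the bounds, tw(G) = 1.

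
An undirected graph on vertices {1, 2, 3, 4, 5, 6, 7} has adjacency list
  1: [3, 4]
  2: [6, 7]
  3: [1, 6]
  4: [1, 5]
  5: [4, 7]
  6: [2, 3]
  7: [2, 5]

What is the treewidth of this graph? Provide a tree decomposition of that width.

Treewidth 2.
One such decomposition:
Bags: B1 = {4, 5, 7}  B2 = {2, 4, 7}  B3 = {2, 4, 6}  B4 = {3, 4, 6}  B5 = {1, 3, 4}
Tree: B1–B2, B2–B3, B3–B4, B4–B5

Every bag has size at most 3, so the width is 3 − 1 = 2 and tw(G) ≤ 2. For the lower bound, G contains the cycle 4–5–7–2–6–3–1–4, so G is not a forest; only forests have treewidth ≤ 1, hence tw(G) ≥ 2. Hence tw(G) = 2 exactly.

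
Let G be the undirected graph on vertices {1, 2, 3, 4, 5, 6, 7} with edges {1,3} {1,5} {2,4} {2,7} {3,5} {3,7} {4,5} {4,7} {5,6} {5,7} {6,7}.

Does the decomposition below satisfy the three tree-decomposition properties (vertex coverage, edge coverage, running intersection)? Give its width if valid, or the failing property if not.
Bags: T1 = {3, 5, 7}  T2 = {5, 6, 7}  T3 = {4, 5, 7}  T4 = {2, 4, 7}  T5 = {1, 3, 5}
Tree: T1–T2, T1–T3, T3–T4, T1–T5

Every vertex of G appears in some bag (union = {1, 2, 3, 4, 5, 6, 7}); every edge is covered by a bag; and for each vertex v the set of bags containing v is connected in the bag tree. The decomposition is therefore valid. The largest bag has 3 vertices, so the width is 2.

Yes; width 2.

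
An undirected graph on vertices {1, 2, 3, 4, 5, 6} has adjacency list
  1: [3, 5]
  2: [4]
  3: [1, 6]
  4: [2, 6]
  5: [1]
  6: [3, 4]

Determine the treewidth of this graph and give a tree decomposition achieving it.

The largest bag has 2 vertices, giving width 1; this decomposition certifies tw(G) ≤ 1. G has an edge, so its treewidth is at least 1. The upper and lower bounds meet at 1, so that is the treewidth.

Treewidth 1.
One such decomposition:
Bags: B1 = {2, 4}  B2 = {4, 6}  B3 = {3, 6}  B4 = {1, 3}  B5 = {1, 5}
Tree: B1–B2, B2–B3, B3–B4, B4–B5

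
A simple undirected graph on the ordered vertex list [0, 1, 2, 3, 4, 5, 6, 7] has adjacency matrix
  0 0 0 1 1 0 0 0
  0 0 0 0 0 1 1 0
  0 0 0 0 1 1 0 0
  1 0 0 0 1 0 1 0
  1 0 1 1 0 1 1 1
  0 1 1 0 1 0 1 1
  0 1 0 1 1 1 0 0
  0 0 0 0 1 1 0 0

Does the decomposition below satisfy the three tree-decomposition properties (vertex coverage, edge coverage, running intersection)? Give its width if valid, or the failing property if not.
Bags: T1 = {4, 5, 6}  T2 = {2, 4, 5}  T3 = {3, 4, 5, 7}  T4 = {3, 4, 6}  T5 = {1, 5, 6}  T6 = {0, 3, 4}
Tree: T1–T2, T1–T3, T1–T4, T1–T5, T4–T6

No — bags containing vertex 3 are not connected in the tree.

A tree decomposition must satisfy three properties: every vertex lies in some bag; for every edge, both endpoints lie together in some bag; and for every vertex, the bags containing it form a connected subtree. Here bags containing vertex 3 are not connected in the tree, so the decomposition is invalid.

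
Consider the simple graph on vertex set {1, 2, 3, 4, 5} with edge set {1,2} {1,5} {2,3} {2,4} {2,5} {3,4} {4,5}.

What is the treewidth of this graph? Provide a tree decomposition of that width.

Treewidth 2.
One such decomposition:
Bags: B1 = {2, 4, 5}  B2 = {2, 3, 4}  B3 = {1, 2, 5}
Tree: B1–B2, B1–B3

Each bag holds 3 vertices, so the decomposition has width 2, which upper-bounds the treewidth. For the lower bound, the 3 vertices {1, 2, 5} are pairwise adjacent, and any tree decomposition puts a clique entirely inside one bag — forcing width ≥ 2. The upper and lower bounds meet at 2, so that is the treewidth.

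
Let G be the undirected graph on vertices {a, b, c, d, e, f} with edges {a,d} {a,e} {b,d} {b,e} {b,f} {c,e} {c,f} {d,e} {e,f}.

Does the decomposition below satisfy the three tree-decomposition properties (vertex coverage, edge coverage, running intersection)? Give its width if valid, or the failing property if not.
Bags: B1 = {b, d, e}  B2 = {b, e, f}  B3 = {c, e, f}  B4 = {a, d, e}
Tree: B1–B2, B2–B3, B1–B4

Yes; width 2.

Checking the three conditions: (i) the bags cover all of {a, b, c, d, e, f}; (ii) for each edge, some bag contains both endpoints; (iii) the bags containing any fixed vertex form a subtree. All hold, so the decomposition is valid with width 3 − 1 = 2.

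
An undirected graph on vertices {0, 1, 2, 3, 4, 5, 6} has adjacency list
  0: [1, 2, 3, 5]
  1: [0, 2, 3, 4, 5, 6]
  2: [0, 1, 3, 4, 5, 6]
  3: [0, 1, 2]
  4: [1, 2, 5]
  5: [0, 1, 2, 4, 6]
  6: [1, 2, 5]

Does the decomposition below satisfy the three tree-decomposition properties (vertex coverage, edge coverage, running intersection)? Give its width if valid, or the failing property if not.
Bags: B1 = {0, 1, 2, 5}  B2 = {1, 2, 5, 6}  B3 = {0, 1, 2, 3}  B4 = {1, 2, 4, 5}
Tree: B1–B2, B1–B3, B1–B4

Yes; width 3.

Vertex coverage: the bags together contain {0, 1, 2, 3, 4, 5, 6}, the full vertex set. Edge coverage: each edge of G has both endpoints in at least one bag. Running intersection: for every vertex, the bags containing it form a connected subtree. All three properties hold, so this is a valid tree decomposition of width max|bag| − 1 = 3, and hence tw(G) ≤ 3.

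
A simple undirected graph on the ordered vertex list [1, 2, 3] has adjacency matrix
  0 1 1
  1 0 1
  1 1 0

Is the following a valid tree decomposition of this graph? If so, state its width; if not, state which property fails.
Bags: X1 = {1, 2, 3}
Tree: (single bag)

Vertex coverage: the bags together contain {1, 2, 3}, the full vertex set. Edge coverage: each edge of G has both endpoints in at least one bag. Running intersection: for every vertex, the bags containing it form a connected subtree. All three properties hold, so this is a valid tree decomposition of width max|bag| − 1 = 2, and hence tw(G) ≤ 2.

Yes; width 2.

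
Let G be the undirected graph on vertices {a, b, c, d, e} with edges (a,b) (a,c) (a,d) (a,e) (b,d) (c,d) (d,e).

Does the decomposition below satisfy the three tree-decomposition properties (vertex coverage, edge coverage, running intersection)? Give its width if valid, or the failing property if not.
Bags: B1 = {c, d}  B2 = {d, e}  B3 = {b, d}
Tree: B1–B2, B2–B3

A tree decomposition must satisfy three properties: every vertex lies in some bag; for every edge, both endpoints lie together in some bag; and for every vertex, the bags containing it form a connected subtree. Here vertex a appears in no bag, so the decomposition is invalid.

No — vertex a appears in no bag.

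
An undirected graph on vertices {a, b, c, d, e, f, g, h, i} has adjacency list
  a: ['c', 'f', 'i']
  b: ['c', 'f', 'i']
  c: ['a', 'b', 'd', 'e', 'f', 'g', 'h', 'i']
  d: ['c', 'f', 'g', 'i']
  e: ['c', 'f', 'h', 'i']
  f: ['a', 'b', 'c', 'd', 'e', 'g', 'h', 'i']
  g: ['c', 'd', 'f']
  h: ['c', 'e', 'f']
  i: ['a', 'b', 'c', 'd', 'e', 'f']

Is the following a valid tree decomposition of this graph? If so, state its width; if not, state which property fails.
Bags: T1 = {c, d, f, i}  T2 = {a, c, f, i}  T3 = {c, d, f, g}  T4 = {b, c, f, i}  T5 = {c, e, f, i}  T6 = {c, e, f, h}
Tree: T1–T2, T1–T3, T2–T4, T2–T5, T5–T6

Yes; width 3.

Vertex coverage: the bags together contain {a, b, c, d, e, f, g, h, i}, the full vertex set. Edge coverage: each edge of G has both endpoints in at least one bag. Running intersection: for every vertex, the bags containing it form a connected subtree. All three properties hold, so this is a valid tree decomposition of width max|bag| − 1 = 3, and hence tw(G) ≤ 3.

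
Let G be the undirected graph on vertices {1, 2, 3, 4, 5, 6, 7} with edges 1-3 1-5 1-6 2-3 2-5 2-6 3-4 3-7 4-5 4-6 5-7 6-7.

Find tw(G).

3

A width-3 tree decomposition is:
Bags: B1 = {3, 4, 5, 6}  B2 = {1, 3, 5, 6}  B3 = {2, 3, 5, 6}  B4 = {3, 5, 6, 7}
Tree: B1–B2, B2–B3, B3–B4
Each bag holds 4 vertices, so the decomposition has width 3, which upper-bounds the treewidth. For the lower bound: the 4 vertex sets {4,5}, {1,6}, {3}, {2} are disjoint, each induces a connected subgraph, and every pair is joined by at least one edge of G. Contracting each set to a single vertex therefore yields K_{4} as a minor, and since treewidth is minor-monotone, tw(G) ≥ tw(K_{4}) = 3. Therefore the treewidth is 3.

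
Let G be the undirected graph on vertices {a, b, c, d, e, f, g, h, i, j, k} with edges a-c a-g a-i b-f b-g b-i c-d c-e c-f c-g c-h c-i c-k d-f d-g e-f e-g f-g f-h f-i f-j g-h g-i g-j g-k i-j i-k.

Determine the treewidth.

A width-3 tree decomposition is:
Bags: B1 = {c, f, g, h}  B2 = {c, f, g, i}  B3 = {c, g, i, k}  B4 = {c, e, f, g}  B5 = {f, g, i, j}  B6 = {b, f, g, i}  B7 = {a, c, g, i}  B8 = {c, d, f, g}
Tree: B1–B2, B2–B3, B1–B4, B2–B5, B5–B6, B3–B7, B4–B8
The largest bag has 4 vertices, giving width 3; this decomposition certifies tw(G) ≤ 3. For the lower bound, the 4 vertices {a, c, g, i} are pairwise adjacent, and any tree decomposition puts a clique entirely inside one bag — forcing width ≥ 3. Combining the bounds, tw(G) = 3.

3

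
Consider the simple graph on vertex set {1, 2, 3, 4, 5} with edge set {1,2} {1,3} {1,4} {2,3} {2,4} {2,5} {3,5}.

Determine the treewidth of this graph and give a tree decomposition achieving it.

Treewidth 2.
Bags: B1 = {1, 2, 3}  B2 = {2, 3, 5}  B3 = {1, 2, 4}
Tree: B1–B2, B1–B3

The largest bag has 3 vertices, giving width 2; this decomposition certifies tw(G) ≤ 2. On the other hand G contains the 3-clique {1, 2, 3}. A clique must lie in a single bag of any decomposition, so no decomposition can have width below 2. Hence tw(G) = 2 exactly.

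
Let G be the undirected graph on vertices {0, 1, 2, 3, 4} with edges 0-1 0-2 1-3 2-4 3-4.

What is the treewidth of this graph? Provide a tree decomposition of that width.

Every bag has size at most 3, so the width is 3 − 1 = 2 and tw(G) ≤ 2. For the lower bound, G contains the cycle 2–4–3–1–0–2, so G is not a forest; only forests have treewidth ≤ 1, hence tw(G) ≥ 2. The upper and lower bounds meet at 2, so that is the treewidth.

Treewidth 2.
Bags: B1 = {2, 3, 4}  B2 = {1, 2, 3}  B3 = {0, 1, 2}
Tree: B1–B2, B2–B3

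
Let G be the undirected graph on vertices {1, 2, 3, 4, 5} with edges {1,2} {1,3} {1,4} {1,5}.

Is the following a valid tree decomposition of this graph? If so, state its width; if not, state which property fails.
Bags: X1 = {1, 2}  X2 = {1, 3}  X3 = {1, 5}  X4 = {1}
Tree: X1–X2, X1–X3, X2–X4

No — vertex 4 appears in no bag.

A tree decomposition must satisfy three properties: every vertex lies in some bag; for every edge, both endpoints lie together in some bag; and for every vertex, the bags containing it form a connected subtree. Here vertex 4 appears in no bag, so the decomposition is invalid.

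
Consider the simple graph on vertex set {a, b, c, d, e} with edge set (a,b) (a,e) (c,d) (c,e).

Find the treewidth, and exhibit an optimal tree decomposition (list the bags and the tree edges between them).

Treewidth 1.
Bags: B1 = {c, d}  B2 = {c, e}  B3 = {a, e}  B4 = {a, b}
Tree: B1–B2, B2–B3, B3–B4

Each bag holds 2 vertices, so the decomposition has width 1, which upper-bounds the treewidth. Any graph with an edge has treewidth ≥ 1, and G has the edge d–c. Combining the bounds, tw(G) = 1.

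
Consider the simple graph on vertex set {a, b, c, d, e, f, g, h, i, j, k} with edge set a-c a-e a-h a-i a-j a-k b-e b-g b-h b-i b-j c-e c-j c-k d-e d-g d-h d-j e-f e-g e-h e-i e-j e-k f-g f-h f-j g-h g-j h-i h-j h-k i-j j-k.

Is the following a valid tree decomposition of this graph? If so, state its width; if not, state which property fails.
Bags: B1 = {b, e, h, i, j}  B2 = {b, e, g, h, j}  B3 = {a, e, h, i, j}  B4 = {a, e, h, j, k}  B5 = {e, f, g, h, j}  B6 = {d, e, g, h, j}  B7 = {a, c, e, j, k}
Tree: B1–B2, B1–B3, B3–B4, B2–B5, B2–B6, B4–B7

Vertex coverage: the bags together contain {a, b, c, d, e, f, g, h, i, j, k}, the full vertex set. Edge coverage: each edge of G has both endpoints in at least one bag. Running intersection: for every vertex, the bags containing it form a connected subtree. All three properties hold, so this is a valid tree decomposition of width max|bag| − 1 = 4, and hence tw(G) ≤ 4.

Yes; width 4.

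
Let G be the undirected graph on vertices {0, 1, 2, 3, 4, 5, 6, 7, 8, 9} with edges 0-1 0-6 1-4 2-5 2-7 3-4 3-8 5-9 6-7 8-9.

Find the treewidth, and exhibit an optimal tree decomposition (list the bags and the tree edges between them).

Each bag holds 3 vertices, so the decomposition has width 2, which upper-bounds the treewidth. The edges 7–2–5–9–8–3–4–1–0–6–7 form a cycle, so G is not a tree and its treewidth is at least 2. Hence tw(G) = 2 exactly.

Treewidth 2.
One optimal decomposition is:
Bags: B1 = {2, 5, 7}  B2 = {5, 7, 9}  B3 = {7, 8, 9}  B4 = {3, 7, 8}  B5 = {3, 4, 7}  B6 = {1, 4, 7}  B7 = {0, 1, 7}  B8 = {0, 6, 7}
Tree: B1–B2, B2–B3, B3–B4, B4–B5, B5–B6, B6–B7, B7–B8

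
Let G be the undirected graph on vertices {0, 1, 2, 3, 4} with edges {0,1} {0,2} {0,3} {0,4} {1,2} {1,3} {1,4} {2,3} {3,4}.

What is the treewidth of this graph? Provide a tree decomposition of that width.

Every bag has size at most 4, so the width is 4 − 1 = 3 and tw(G) ≤ 3. For the lower bound, the 4 vertices {0, 1, 2, 3} are pairwise adjacent, and any tree decomposition puts a clique entirely inside one bag — forcing width ≥ 3. Therefore the treewidth is 3.

Treewidth 3.
One optimal decomposition is:
Bags: B1 = {0, 1, 3, 4}  B2 = {0, 1, 2, 3}
Tree: B1–B2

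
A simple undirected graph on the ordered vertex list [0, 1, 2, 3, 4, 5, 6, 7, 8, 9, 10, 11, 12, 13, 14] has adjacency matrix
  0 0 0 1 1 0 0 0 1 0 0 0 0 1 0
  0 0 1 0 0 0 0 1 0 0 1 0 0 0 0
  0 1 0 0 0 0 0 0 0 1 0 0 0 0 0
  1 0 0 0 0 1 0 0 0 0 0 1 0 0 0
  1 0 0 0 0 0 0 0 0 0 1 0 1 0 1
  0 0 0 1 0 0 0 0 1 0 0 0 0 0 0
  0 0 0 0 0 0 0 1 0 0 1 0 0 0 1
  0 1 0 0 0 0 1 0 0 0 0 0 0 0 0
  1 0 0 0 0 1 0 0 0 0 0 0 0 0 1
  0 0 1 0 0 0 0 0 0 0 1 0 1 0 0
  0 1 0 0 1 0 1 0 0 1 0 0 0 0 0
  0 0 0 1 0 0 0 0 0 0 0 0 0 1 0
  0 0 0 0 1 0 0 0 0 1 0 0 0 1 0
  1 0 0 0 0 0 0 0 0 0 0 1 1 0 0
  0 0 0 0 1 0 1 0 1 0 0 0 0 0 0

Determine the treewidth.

3

A width-3 tree decomposition is:
Bags: B1 = {3, 5, 8, 11}  B2 = {0, 3, 8, 11}  B3 = {0, 8, 11, 13}  B4 = {0, 8, 13, 14}  B5 = {0, 4, 13, 14}  B6 = {4, 12, 13, 14}  B7 = {4, 6, 12, 14}  B8 = {4, 6, 10, 12}  B9 = {6, 9, 10, 12}  B10 = {6, 7, 9, 10}  B11 = {1, 7, 9, 10}  B12 = {1, 2, 7, 9}
Tree: B1–B2, B2–B3, B3–B4, B4–B5, B5–B6, B6–B7, B7–B8, B8–B9, B9–B10, B10–B11, B11–B12
Every bag has size at most 4, so the width is 4 − 1 = 3 and tw(G) ≤ 3. For the lower bound: the 4 vertex sets {3,5,11}, {8}, {0}, {4,12,13,14} are disjoint, each induces a connected subgraph, and every pair is joined by at least one edge of G. Contracting each set to a single vertex therefore yields K_{4} as a minor, and since treewidth is minor-monotone, tw(G) ≥ tw(K_{4}) = 3. Combining the bounds, tw(G) = 3.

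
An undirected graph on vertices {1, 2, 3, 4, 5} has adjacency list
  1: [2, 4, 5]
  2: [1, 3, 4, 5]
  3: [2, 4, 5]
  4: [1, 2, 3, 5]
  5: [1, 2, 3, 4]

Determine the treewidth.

A width-3 tree decomposition is:
Bags: B1 = {2, 3, 4, 5}  B2 = {1, 2, 4, 5}
Tree: B1–B2
Each bag holds 4 vertices, so the decomposition has width 3, which upper-bounds the treewidth. On the other hand G contains the 4-clique {1, 2, 4, 5}. A clique must lie in a single bag of any decomposition, so no decomposition can have width below 3. Therefore the treewidth is 3.

3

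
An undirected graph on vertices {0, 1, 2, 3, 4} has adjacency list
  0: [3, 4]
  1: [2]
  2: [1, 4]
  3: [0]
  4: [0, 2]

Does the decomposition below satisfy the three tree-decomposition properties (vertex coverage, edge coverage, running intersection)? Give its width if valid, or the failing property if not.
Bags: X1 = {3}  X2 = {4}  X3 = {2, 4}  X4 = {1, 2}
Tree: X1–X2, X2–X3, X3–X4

A tree decomposition must satisfy three properties: every vertex lies in some bag; for every edge, both endpoints lie together in some bag; and for every vertex, the bags containing it form a connected subtree. Here vertex 0 appears in no bag, so the decomposition is invalid.

No — vertex 0 appears in no bag.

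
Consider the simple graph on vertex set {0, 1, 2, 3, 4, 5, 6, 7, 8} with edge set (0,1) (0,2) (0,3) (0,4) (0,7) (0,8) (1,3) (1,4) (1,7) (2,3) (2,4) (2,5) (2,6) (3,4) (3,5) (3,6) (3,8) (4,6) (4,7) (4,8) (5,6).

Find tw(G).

3

A width-3 tree decomposition is:
Bags: B1 = {0, 1, 3, 4}  B2 = {0, 1, 4, 7}  B3 = {0, 2, 3, 4}  B4 = {2, 3, 4, 6}  B5 = {0, 3, 4, 8}  B6 = {2, 3, 5, 6}
Tree: B1–B2, B1–B3, B3–B4, B3–B5, B4–B6
Each bag holds 4 vertices, so the decomposition has width 3, which upper-bounds the treewidth. Conversely, {0, 3, 4, 8} is a clique of size 4, and the vertices of any clique must share a bag in every tree decomposition; so some bag has ≥ 4 vertices and tw(G) ≥ 3. The upper and lower bounds meet at 3, so that is the treewidth.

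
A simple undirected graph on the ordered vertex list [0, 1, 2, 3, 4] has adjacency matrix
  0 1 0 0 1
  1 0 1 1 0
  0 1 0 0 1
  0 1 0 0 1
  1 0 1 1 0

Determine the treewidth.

2

A width-2 tree decomposition is:
Bags: B1 = {1, 3, 4}  B2 = {1, 2, 4}  B3 = {0, 1, 4}
Tree: B1–B2, B2–B3
The largest bag has 3 vertices, giving width 2; this decomposition certifies tw(G) ≤ 2. The edges 3–1–2–4–3 form a cycle, so G is not a tree and its treewidth is at least 2. Combining the bounds, tw(G) = 2.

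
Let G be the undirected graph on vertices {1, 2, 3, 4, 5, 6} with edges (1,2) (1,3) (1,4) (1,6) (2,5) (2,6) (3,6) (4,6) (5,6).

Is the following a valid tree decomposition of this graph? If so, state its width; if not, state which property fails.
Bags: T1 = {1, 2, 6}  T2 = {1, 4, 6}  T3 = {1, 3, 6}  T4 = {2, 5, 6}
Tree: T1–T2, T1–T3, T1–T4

Yes; width 2.

Vertex coverage: the bags together contain {1, 2, 3, 4, 5, 6}, the full vertex set. Edge coverage: each edge of G has both endpoints in at least one bag. Running intersection: for every vertex, the bags containing it form a connected subtree. All three properties hold, so this is a valid tree decomposition of width max|bag| − 1 = 2, and hence tw(G) ≤ 2.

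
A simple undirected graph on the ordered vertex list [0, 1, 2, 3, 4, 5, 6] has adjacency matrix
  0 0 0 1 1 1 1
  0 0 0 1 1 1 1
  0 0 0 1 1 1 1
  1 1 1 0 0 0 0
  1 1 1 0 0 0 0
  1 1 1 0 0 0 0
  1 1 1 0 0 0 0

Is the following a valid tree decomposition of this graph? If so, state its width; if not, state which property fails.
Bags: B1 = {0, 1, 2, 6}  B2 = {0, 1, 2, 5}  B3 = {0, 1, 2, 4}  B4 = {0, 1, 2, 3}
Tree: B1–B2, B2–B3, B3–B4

Yes; width 3.

Vertex coverage: the bags together contain {0, 1, 2, 3, 4, 5, 6}, the full vertex set. Edge coverage: each edge of G has both endpoints in at least one bag. Running intersection: for every vertex, the bags containing it form a connected subtree. All three properties hold, so this is a valid tree decomposition of width max|bag| − 1 = 3, and hence tw(G) ≤ 3.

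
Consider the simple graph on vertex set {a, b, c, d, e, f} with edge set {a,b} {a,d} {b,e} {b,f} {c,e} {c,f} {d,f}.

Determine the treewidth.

A width-2 tree decomposition is:
Bags: B1 = {a, d, f}  B2 = {a, b, f}  B3 = {b, c, f}  B4 = {b, c, e}
Tree: B1–B2, B2–B3, B3–B4
Every bag has size at most 3, so the width is 3 − 1 = 2 and tw(G) ≤ 2. For the lower bound, G contains the cycle d–a–b–f–d, so G is not a forest; only forests have treewidth ≤ 1, hence tw(G) ≥ 2. Combining the bounds, tw(G) = 2.

2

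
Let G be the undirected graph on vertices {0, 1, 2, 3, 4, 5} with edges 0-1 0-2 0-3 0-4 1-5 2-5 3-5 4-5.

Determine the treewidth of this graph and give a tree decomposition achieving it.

Treewidth 2.
Bags: B1 = {0, 1, 5}  B2 = {0, 3, 5}  B3 = {0, 2, 5}  B4 = {0, 4, 5}
Tree: B1–B2, B2–B3, B3–B4

The largest bag has 3 vertices, giving width 2; this decomposition certifies tw(G) ≤ 2. For the lower bound, G contains the cycle 1–5–3–0–1, so G is not a forest; only forests have treewidth ≤ 1, hence tw(G) ≥ 2. Therefore the treewidth is 2.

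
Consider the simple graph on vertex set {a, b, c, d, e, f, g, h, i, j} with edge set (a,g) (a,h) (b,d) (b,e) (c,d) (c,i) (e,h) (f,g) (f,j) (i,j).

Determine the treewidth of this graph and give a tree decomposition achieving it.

Each bag holds 3 vertices, so the decomposition has width 2, which upper-bounds the treewidth. Since a–h–e–b–d–c–i–j–f–g–a is a cycle in G, G is not acyclic. Forests are exactly the graphs of treewidth ≤ 1, so tw(G) ≥ 2. Hence tw(G) = 2 exactly.

Treewidth 2.
One optimal decomposition is:
Bags: B1 = {a, e, h}  B2 = {a, b, e}  B3 = {a, b, d}  B4 = {a, c, d}  B5 = {a, c, i}  B6 = {a, i, j}  B7 = {a, f, j}  B8 = {a, f, g}
Tree: B1–B2, B2–B3, B3–B4, B4–B5, B5–B6, B6–B7, B7–B8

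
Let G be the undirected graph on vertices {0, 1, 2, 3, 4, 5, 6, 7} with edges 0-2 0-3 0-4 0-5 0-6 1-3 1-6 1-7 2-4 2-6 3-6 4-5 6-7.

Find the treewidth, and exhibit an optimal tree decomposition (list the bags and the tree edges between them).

Treewidth 2.
One optimal decomposition is:
Bags: B1 = {0, 3, 6}  B2 = {1, 3, 6}  B3 = {0, 2, 6}  B4 = {0, 2, 4}  B5 = {0, 4, 5}  B6 = {1, 6, 7}
Tree: B1–B2, B1–B3, B3–B4, B4–B5, B2–B6

The largest bag has 3 vertices, giving width 2; this decomposition certifies tw(G) ≤ 2. For the lower bound, the 3 vertices {0, 2, 4} are pairwise adjacent, and any tree decomposition puts a clique entirely inside one bag — forcing width ≥ 2. Combining the bounds, tw(G) = 2.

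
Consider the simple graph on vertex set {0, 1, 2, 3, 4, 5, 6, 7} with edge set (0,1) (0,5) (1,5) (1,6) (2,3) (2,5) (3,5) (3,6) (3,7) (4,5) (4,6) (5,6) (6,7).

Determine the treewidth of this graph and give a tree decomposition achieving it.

Treewidth 2.
Bags: B1 = {3, 5, 6}  B2 = {3, 6, 7}  B3 = {2, 3, 5}  B4 = {1, 5, 6}  B5 = {4, 5, 6}  B6 = {0, 1, 5}
Tree: B1–B2, B1–B3, B1–B4, B4–B5, B4–B6

The largest bag has 3 vertices, giving width 2; this decomposition certifies tw(G) ≤ 2. On the other hand G contains the 3-clique {0, 1, 5}. A clique must lie in a single bag of any decomposition, so no decomposition can have width below 2. Hence tw(G) = 2 exactly.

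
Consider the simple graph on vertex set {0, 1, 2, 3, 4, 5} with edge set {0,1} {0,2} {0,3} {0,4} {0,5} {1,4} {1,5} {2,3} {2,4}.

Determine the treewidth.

2

A width-2 tree decomposition is:
Bags: B1 = {0, 2, 4}  B2 = {0, 1, 4}  B3 = {0, 2, 3}  B4 = {0, 1, 5}
Tree: B1–B2, B1–B3, B2–B4
The largest bag has 3 vertices, giving width 2; this decomposition certifies tw(G) ≤ 2. On the other hand G contains the 3-clique {0, 1, 4}. A clique must lie in a single bag of any decomposition, so no decomposition can have width below 2. Therefore the treewidth is 2.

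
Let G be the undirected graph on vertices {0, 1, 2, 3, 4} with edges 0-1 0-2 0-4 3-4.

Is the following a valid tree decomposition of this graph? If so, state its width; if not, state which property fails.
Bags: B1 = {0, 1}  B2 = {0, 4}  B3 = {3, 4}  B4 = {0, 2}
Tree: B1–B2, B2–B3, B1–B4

Vertex coverage: the bags together contain {0, 1, 2, 3, 4}, the full vertex set. Edge coverage: each edge of G has both endpoints in at least one bag. Running intersection: for every vertex, the bags containing it form a connected subtree. All three properties hold, so this is a valid tree decomposition of width max|bag| − 1 = 1, and hence tw(G) ≤ 1.

Yes; width 1.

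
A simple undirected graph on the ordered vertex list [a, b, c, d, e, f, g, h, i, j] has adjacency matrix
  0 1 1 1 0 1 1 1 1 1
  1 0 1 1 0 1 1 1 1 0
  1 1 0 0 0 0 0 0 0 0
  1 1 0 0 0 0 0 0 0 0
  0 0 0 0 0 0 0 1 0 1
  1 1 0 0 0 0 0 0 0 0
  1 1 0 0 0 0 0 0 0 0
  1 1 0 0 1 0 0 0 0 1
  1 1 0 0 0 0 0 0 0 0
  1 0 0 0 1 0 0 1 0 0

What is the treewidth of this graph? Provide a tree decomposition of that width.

Each bag holds 3 vertices, so the decomposition has width 2, which upper-bounds the treewidth. For the lower bound, the 3 vertices {e, h, j} are pairwise adjacent, and any tree decomposition puts a clique entirely inside one bag — forcing width ≥ 2. Combining the bounds, tw(G) = 2.

Treewidth 2.
Bags: B1 = {a, b, d}  B2 = {a, b, h}  B3 = {a, h, j}  B4 = {a, b, i}  B5 = {a, b, f}  B6 = {a, b, c}  B7 = {e, h, j}  B8 = {a, b, g}
Tree: B1–B2, B2–B3, B1–B4, B4–B5, B2–B6, B3–B7, B4–B8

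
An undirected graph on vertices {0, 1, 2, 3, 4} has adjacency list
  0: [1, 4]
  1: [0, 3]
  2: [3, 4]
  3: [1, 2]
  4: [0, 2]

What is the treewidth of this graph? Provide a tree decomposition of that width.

Treewidth 2.
One optimal decomposition is:
Bags: B1 = {2, 3, 4}  B2 = {1, 3, 4}  B3 = {0, 1, 4}
Tree: B1–B2, B2–B3

Each bag holds 3 vertices, so the decomposition has width 2, which upper-bounds the treewidth. The edges 4–2–3–1–0–4 form a cycle, so G is not a tree and its treewidth is at least 2. The upper and lower bounds meet at 2, so that is the treewidth.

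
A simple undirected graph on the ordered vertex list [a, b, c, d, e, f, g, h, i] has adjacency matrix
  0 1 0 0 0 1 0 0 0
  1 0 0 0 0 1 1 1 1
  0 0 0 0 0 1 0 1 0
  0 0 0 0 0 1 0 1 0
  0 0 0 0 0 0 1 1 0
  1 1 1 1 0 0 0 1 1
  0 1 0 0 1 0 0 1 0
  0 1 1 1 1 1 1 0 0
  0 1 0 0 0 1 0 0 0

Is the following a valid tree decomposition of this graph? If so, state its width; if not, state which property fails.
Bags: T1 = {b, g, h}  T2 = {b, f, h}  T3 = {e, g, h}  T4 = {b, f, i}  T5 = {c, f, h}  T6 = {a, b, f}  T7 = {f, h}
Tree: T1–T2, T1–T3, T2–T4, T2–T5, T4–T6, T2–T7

No — vertex d appears in no bag.

A tree decomposition must satisfy three properties: every vertex lies in some bag; for every edge, both endpoints lie together in some bag; and for every vertex, the bags containing it form a connected subtree. Here vertex d appears in no bag, so the decomposition is invalid.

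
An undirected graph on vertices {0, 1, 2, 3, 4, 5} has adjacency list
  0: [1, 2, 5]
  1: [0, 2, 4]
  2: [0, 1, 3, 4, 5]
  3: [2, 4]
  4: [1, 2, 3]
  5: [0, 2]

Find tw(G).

2

A width-2 tree decomposition is:
Bags: B1 = {1, 2, 4}  B2 = {2, 3, 4}  B3 = {0, 1, 2}  B4 = {0, 2, 5}
Tree: B1–B2, B1–B3, B3–B4
Every bag has size at most 3, so the width is 3 − 1 = 2 and tw(G) ≤ 2. On the other hand G contains the 3-clique {0, 1, 2}. A clique must lie in a single bag of any decomposition, so no decomposition can have width below 2. The upper and lower bounds meet at 2, so that is the treewidth.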